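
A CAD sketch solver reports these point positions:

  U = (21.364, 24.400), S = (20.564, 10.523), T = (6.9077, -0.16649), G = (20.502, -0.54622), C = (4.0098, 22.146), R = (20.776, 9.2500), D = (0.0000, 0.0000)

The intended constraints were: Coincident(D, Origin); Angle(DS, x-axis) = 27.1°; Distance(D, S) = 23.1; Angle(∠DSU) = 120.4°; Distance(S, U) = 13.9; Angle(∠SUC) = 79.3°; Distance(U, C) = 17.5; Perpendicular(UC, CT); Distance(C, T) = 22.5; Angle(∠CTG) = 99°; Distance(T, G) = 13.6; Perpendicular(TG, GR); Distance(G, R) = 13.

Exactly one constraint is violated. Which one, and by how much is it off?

Distance(G, R) = 13 — off by 3.20.

D = (0.00, 0.00) ✓; DS at 27.10° ✓; |DS| = 23.10 ✓; ∠DSU = 120.4° ✓; |SU| = 13.90 ✓; ∠SUC = 79.30° ✓; |UC| = 17.50 ✓; ∠(UC, CT) = 90.00° ✓; |CT| = 22.50 ✓; ∠CTG = 99.00° ✓; |TG| = 13.60 ✓; ∠(TG, GR) = 90.00° ✓; |GR| = 9.800 ✗.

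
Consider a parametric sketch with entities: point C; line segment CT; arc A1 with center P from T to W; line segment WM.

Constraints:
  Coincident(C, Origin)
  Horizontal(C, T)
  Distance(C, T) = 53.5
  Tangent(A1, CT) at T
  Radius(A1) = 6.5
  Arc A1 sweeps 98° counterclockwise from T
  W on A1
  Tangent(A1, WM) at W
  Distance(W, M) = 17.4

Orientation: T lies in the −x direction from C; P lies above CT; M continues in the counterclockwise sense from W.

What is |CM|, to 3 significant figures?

55.3

C is at the origin; CT is horizontal with |CT| = 53.5 and T on the −x side, so T = (-53.5, 0.00). A1 meets CT tangentially, so PT is at right angles to CT, so P = T + (0, 6.5) = (-53.5, 6.50). On A1, T sits at bearing -90° from P; a 98° counterclockwise sweep puts W at bearing 8°, so W = P + 6.5·(cos 8°, sin 8°) = (-47.1, 7.40). Tangency of A1 to WM means the radius PW is perpendicular to WM, so WM runs along (−sin 8°, cos 8°); with |WM| = 17.4, M = (-49.5, 24.6). Then |CM| = |M − C| = 55.3.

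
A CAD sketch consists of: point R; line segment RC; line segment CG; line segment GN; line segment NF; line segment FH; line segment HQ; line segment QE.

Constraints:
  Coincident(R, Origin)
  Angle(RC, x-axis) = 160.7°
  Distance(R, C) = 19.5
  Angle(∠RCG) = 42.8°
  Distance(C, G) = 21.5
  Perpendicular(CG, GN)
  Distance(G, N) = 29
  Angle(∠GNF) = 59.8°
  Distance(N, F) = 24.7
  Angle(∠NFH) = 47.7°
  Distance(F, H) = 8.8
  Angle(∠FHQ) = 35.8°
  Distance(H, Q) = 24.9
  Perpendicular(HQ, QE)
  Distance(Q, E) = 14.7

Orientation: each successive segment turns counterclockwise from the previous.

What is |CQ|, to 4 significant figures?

34.48

R is at the origin; RC runs at 160.7° with length 19.5, so C = (-18.40, 6.445). ∠RCG = 42.8° gives CG at -62.10° from the x-axis; with |CG| = 21.5, G = (-8.344, -12.56). CG ⟂ GN, so GN runs at 27.90°; with |GN| = 29.0, N = (17.29, 1.014). ∠GNF = 59.8° gives NF at 148.1° from the x-axis; with |NF| = 24.7, F = (-3.684, 14.07). ∠NFH = 47.7° gives FH at -79.60° from the x-axis; with |FH| = 8.8, H = (-2.095, 5.411). ∠FHQ = 35.8° gives HQ at 64.60° from the x-axis; with |HQ| = 24.9, Q = (8.585, 27.90). Then |CQ| = |Q − C| = 34.48.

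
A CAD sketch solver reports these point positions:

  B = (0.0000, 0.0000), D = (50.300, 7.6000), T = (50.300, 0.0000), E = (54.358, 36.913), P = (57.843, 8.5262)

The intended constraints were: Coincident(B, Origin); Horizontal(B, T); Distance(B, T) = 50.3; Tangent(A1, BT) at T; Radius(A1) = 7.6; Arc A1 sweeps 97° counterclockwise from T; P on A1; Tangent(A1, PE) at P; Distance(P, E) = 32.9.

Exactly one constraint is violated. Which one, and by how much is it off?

Distance(P, E) = 32.9 — off by 4.30.

B = (0.00, 0.00) ✓; B.y = 0.00, T.y = 0.00 ✓; |BT| = 50.30 ✓; ∠(DT, TB) = 90.00° ✓; |DT| = 7.600 ✓; bearing(D→P) − bearing(D→T) = 97.00° ✓; |DP| = 7.600 ✓; ∠(DP, PE) = 90.00° ✓; |PE| = 28.60 ✗.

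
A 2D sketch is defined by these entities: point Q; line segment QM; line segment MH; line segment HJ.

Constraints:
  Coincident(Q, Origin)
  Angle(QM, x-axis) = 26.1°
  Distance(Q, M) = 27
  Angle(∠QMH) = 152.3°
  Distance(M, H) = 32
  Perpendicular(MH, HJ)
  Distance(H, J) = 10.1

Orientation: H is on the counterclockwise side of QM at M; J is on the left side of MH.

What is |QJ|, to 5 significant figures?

55.959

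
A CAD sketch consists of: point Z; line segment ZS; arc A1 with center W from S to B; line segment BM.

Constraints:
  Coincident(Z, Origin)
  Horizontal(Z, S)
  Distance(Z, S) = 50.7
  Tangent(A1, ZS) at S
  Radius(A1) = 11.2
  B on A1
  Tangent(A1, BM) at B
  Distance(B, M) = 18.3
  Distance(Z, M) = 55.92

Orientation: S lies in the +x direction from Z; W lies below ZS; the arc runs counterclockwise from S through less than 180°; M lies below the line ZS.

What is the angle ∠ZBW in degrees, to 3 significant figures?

142°

Checks: |WB| = 11.20 ✓; ∠(WB, BM) = 90.00° ✓; |BM| = 18.30 ✓; |ZM| = 55.92 ✓.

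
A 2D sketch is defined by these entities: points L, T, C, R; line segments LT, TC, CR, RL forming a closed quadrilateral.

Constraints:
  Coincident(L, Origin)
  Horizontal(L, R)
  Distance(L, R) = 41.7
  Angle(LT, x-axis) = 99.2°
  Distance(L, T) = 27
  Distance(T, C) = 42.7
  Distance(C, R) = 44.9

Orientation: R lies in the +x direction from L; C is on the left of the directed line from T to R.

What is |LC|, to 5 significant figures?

56.204

Checks: L = (0.00, 0.00) ✓; |TC| = 42.70 ✓; |CR| = 44.90 ✓.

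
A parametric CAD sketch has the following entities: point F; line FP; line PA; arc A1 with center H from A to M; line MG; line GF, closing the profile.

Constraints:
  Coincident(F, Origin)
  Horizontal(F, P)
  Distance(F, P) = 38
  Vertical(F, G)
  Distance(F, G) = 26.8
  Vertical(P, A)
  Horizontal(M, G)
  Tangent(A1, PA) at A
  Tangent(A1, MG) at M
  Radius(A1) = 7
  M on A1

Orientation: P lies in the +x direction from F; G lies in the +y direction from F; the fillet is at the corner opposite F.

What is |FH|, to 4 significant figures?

36.78

F is at the origin; FP is horizontal with |FP| = 38.0 and P on the +x side, so P = (38.00, 0.000). FG is vertical with |FG| = 26.8 and G on the +y side, so G = (0.000, 26.80). The virtual corner opposite F is at (38.00, 26.80). The tangent condition forces HA to be normal to PA and since A1 is tangent to MG there, HM ⟂ MG, with radius 7.0, so the center H sits 7.0 in from both sides at H = (31.00, 19.80). Then |FH| = |H − F| = 36.78.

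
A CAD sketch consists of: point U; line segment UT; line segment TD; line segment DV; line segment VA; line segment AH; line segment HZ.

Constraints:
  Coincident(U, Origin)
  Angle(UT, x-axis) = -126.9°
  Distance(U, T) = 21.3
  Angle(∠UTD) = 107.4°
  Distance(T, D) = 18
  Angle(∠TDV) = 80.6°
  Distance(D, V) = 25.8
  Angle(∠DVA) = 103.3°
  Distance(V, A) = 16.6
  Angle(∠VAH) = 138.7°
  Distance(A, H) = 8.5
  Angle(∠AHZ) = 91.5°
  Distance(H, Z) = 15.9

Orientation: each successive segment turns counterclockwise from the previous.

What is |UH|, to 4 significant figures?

3.343

∠DVA = 103.3° gives VA at 121.8° from the x-axis; with |VA| = 16.6, A = (7.179, 0.7326). ∠VAH = 138.7° gives AH at 163.1° from the x-axis; with |AH| = 8.5, H = (-0.9541, 3.204). Then |UH| = |H − U| = 3.343.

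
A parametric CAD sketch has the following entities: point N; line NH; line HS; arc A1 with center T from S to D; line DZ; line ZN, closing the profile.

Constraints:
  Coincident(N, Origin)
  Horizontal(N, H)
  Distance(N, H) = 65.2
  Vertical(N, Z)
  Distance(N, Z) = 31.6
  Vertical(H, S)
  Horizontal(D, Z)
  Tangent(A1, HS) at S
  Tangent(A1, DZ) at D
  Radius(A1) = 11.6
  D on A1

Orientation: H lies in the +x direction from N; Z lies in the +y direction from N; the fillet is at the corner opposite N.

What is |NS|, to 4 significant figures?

68.20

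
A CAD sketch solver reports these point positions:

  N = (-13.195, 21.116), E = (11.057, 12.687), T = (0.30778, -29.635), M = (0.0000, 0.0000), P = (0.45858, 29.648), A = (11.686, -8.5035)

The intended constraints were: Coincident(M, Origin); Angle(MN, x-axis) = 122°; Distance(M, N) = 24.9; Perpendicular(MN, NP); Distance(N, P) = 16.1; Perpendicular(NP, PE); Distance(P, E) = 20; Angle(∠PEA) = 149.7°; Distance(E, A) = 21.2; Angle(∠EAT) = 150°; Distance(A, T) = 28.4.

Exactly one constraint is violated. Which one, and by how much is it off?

Distance(A, T) = 28.4 — off by 4.40.

M = (0.00, 0.00) ✓; MN at 122.0° ✓; |MN| = 24.90 ✓; ∠(MN, NP) = 90.00° ✓; |NP| = 16.10 ✓; ∠(NP, PE) = 90.00° ✓; |PE| = 20.00 ✓; ∠PEA = 149.7° ✓; |EA| = 21.20 ✓; ∠EAT = 150.0° ✓; |AT| = 24.00 ✗.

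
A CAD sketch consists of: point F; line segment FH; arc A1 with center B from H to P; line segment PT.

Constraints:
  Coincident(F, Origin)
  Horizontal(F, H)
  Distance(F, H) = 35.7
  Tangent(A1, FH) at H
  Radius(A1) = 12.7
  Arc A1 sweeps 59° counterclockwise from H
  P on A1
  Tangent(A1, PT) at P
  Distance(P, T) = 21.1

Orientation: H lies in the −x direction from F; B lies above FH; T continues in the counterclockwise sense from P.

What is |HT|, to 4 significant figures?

32.57

F is at the origin; FH is horizontal with |FH| = 35.7 and H on the −x side, so H = (-35.70, 0.000). A1 meets FH tangentially, so BH is at right angles to FH, so B = H + (0, 12.7) = (-35.70, 12.70). On A1, H sits at bearing -90° from B; a 59° counterclockwise sweep puts P at bearing -31°, so P = B + 12.7·(cos -31°, sin -31°) = (-24.81, 6.159). The tangent condition forces BP to be normal to PT, so PT runs along (−sin -31°, cos -31°); with |PT| = 21.1, T = (-13.95, 24.25). Then |HT| = |T − H| = 32.57.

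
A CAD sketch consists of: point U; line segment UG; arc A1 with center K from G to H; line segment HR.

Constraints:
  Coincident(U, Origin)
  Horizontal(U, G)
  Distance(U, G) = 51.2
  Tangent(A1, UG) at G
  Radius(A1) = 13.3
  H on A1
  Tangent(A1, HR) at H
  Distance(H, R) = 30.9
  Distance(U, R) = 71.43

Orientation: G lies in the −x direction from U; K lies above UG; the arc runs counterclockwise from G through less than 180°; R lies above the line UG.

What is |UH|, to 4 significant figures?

44.02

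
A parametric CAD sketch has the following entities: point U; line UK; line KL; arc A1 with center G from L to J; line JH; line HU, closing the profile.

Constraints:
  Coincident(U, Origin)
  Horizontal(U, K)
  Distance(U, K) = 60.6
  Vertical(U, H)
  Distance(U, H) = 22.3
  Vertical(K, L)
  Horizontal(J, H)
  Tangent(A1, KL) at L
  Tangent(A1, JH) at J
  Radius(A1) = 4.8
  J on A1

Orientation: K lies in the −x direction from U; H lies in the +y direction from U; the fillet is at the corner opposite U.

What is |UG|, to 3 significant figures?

58.5

U and H share the same x with |UH| = 22.3 and H on the +y side, so H = (0.00, 22.3). The virtual corner opposite U is at (-60.6, 22.3). Since A1 is tangent to KL there, GL ⟂ KL and tangency of A1 to JH means the radius GJ is perpendicular to JH, with radius 4.8, so the center G sits 4.8 in from both sides at G = (-55.8, 17.5). Then |UG| = |G − U| = 58.5.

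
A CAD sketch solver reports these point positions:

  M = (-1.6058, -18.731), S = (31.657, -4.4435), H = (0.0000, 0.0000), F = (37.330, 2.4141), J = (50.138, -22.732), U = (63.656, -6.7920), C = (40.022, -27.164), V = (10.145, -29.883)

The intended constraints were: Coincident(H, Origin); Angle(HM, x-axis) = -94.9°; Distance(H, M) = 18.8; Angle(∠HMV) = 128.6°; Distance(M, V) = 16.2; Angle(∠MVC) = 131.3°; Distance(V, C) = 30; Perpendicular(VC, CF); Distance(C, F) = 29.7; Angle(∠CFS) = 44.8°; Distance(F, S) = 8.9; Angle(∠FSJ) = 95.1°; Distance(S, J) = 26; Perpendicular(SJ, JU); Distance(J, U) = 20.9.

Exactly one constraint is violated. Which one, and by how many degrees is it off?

Perpendicular(SJ, JU) — off by 4.40°.

H = (0.00, 0.00) ✓; HM at -94.90° ✓; |HM| = 18.80 ✓; ∠HMV = 128.6° ✓; |MV| = 16.20 ✓; ∠MVC = 131.3° ✓; |VC| = 30.00 ✓; ∠(VC, CF) = 90.00° ✓; |CF| = 29.70 ✓; ∠CFS = 44.80° ✓; |FS| = 8.900 ✓; ∠FSJ = 95.10° ✓; |SJ| = 26.00 ✓; ∠(SJ, JU) = 94.40° ✗; |JU| = 20.90 ✓.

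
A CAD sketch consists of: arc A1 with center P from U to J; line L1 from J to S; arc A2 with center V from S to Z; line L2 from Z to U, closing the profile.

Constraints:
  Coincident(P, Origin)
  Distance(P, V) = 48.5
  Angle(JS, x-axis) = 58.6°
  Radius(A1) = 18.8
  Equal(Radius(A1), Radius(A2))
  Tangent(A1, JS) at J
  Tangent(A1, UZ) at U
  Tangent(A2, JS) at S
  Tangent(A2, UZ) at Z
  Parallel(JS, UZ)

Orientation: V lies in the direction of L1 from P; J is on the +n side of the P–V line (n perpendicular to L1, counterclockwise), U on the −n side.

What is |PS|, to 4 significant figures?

52.02

Tangency of A1 to both parallel lines with radius 18.8 puts J and U at P ± 18.8·n: J = (-16.05, 9.795), U = (16.05, -9.795). Equal radii place S and Z the same way about V: S = V + 18.8·n = (9.222, 51.19), Z = V − 18.8·n = (41.32, 31.60). Then |PS| = |S − P| = 52.02.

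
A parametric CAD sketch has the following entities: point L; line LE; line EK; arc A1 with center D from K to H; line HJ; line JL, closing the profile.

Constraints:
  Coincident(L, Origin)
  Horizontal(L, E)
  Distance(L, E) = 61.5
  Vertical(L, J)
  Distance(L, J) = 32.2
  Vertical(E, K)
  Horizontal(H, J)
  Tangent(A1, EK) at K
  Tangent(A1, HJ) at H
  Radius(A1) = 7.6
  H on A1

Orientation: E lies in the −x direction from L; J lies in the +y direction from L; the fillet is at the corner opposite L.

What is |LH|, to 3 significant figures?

62.8

The virtual corner opposite L is at (-61.5, 32.2). Since A1 is tangent to EK there, DK ⟂ EK and since A1 is tangent to HJ there, DH ⟂ HJ, with radius 7.6, so the center D sits 7.6 in from both sides at D = (-53.9, 24.6). That places the tangent points at K = (-61.5, 24.6) on EK and H = (-53.9, 32.2) on HJ. Then |LH| = |H − L| = 62.8.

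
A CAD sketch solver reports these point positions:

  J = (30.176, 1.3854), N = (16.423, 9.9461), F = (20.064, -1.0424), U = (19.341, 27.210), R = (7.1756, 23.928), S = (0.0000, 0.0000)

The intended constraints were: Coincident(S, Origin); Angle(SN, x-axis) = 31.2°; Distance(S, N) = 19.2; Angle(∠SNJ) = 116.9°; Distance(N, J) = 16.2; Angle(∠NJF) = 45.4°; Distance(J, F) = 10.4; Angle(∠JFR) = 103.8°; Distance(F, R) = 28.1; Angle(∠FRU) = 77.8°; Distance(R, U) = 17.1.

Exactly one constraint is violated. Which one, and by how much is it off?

Distance(R, U) = 17.1 — off by 4.50.

S = (0.00, 0.00) ✓; SN at 31.20° ✓; |SN| = 19.20 ✓; ∠SNJ = 116.9° ✓; |NJ| = 16.20 ✓; ∠NJF = 45.40° ✓; |JF| = 10.40 ✓; ∠JFR = 103.8° ✓; |FR| = 28.10 ✓; ∠FRU = 77.80° ✓; |RU| = 12.60 ✗.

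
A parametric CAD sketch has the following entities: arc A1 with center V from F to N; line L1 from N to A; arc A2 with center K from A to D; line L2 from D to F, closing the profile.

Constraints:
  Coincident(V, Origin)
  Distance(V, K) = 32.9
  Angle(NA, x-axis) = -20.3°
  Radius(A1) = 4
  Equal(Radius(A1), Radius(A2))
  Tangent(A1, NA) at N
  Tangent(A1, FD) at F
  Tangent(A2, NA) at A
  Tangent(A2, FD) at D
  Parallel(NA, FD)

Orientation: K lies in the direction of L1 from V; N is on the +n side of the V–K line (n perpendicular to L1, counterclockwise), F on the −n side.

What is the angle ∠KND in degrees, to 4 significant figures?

6.735°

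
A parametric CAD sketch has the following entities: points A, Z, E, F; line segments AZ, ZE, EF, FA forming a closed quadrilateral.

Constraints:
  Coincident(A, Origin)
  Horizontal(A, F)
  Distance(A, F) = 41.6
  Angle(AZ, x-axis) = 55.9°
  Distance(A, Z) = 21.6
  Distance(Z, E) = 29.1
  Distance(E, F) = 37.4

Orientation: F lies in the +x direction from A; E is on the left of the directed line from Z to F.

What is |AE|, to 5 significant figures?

50.238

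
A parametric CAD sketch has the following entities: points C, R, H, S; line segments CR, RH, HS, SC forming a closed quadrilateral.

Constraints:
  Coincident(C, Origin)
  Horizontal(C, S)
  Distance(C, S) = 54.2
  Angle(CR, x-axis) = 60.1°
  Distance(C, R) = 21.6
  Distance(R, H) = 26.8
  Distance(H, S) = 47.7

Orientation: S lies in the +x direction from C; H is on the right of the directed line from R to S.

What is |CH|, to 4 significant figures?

10.60

Checks: C.y = 0.00, S.y = 0.00 ✓; |RH| = 26.80 ✓; |HS| = 47.70 ✓.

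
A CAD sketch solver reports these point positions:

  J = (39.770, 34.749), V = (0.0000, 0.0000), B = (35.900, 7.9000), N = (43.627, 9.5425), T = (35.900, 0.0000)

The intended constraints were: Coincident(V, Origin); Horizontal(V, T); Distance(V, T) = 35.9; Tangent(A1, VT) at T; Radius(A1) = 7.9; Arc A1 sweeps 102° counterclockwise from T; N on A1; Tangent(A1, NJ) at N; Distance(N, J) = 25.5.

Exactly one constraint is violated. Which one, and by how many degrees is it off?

Tangent(A1, NJ) at N — off by 3.30°.

V = (0.00, 0.00) ✓; V.y = 0.00, T.y = 0.00 ✓; |VT| = 35.90 ✓; ∠(BT, TV) = 90.00° ✓; |BT| = 7.900 ✓; bearing(B→N) − bearing(B→T) = 102.0° ✓; |BN| = 7.900 ✓; ∠(BN, NJ) = 93.30° ✗; |NJ| = 25.50 ✓.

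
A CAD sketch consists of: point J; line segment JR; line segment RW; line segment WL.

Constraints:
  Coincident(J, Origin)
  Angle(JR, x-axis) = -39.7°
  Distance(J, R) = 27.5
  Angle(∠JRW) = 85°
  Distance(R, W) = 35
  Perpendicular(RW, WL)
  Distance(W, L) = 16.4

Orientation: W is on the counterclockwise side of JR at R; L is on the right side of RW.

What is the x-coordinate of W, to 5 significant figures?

41.083

J is at the origin; JR runs at -39.7° with length 27.5, so R = 27.5·(cos -39.7°, sin -39.7°) = (21.158, -17.566). ∠JRW = 85.0°, so RW runs at -39.7° + (180° − 85.0°) = 55.300° from the x-axis; with |RW| = 35.0, W = R + 35.0·(cos 55.300°, sin 55.300°) = (41.083, 11.209). So W.x = 41.083.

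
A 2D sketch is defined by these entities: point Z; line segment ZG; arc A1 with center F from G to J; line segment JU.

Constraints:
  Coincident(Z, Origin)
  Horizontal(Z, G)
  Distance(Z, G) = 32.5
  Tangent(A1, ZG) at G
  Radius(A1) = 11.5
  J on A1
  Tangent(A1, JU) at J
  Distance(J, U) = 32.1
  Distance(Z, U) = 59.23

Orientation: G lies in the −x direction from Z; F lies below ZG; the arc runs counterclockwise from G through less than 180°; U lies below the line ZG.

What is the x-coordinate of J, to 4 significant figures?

-43.84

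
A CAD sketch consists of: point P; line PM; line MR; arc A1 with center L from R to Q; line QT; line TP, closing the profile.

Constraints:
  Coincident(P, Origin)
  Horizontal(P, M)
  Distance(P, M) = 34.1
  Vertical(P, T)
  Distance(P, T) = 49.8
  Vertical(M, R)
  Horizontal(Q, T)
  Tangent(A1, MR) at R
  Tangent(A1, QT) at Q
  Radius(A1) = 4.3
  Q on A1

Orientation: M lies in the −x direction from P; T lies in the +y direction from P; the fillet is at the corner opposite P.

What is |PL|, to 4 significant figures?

54.39

P is at the origin; PM is horizontal with |PM| = 34.1 and M on the −x side, so M = (-34.10, 0.000). PT is vertical with |PT| = 49.8 and T on the +y side, so T = (0.000, 49.80). The virtual corner opposite P is at (-34.10, 49.80). The tangent condition forces LR to be normal to MR and tangency of A1 to QT means the radius LQ is perpendicular to QT, with radius 4.3, so the center L sits 4.3 in from both sides at L = (-29.80, 45.50). Then |PL| = |L − P| = 54.39.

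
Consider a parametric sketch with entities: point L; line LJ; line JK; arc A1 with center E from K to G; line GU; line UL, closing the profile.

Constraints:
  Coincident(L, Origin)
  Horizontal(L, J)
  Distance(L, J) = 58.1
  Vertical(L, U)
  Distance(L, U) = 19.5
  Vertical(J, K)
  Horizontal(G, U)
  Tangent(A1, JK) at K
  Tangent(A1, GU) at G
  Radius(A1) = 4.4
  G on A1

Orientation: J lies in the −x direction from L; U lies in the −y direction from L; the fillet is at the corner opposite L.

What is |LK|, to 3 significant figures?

60.0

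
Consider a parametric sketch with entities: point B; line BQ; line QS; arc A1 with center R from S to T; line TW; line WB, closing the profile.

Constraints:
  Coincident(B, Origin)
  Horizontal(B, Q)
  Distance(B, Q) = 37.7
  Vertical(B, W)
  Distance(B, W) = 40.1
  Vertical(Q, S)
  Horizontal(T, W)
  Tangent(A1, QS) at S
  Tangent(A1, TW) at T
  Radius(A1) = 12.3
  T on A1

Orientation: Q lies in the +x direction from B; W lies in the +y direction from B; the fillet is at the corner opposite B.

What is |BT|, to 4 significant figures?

47.47

B is at the origin; B and Q share the same y with |BQ| = 37.7 and Q on the +x side, so Q = (37.70, 0.000). BW is vertical with |BW| = 40.1 and W on the +y side, so W = (0.000, 40.10). The virtual corner opposite B is at (37.70, 40.10). A1 meets QS tangentially, so RS is at right angles to QS and the tangent condition forces RT to be normal to TW, with radius 12.3, so the center R sits 12.3 in from both sides at R = (25.40, 27.80). That places the tangent points at S = (37.70, 27.80) on QS and T = (25.40, 40.10) on TW. Then |BT| = |T − B| = 47.47.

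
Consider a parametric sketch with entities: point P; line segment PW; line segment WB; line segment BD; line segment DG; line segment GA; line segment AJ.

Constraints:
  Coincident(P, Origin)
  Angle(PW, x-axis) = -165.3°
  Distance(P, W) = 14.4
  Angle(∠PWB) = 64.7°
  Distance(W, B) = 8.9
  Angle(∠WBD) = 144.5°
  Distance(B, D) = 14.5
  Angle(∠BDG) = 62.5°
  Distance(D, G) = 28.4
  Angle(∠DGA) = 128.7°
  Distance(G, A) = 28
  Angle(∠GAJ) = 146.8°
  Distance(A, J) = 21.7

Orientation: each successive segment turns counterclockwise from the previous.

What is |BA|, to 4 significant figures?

40.23

∠BDG = 62.5° gives DG at 103.0° from the x-axis; with |DG| = 28.4, G = (-0.5583, 13.57). ∠DGA = 128.7° gives GA at 154.3° from the x-axis; with |GA| = 28.0, A = (-25.79, 25.71). Then |BA| = |A − B| = 40.23.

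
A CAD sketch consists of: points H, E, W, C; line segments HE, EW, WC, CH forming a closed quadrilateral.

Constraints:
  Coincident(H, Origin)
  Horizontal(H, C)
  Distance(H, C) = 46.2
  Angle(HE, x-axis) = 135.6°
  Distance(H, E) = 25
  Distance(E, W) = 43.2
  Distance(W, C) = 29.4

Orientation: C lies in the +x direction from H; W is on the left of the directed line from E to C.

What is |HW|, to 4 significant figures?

32.57

Checks: |EW| = 43.20 ✓; |WC| = 29.40 ✓.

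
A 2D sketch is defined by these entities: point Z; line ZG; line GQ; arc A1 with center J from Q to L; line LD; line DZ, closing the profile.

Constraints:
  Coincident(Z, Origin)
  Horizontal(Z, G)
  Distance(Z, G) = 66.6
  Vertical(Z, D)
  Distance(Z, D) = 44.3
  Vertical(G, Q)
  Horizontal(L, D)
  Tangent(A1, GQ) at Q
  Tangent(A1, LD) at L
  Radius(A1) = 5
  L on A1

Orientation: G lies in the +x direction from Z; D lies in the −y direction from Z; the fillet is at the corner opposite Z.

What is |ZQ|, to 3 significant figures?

77.3

Z is at the origin; Z and G share the same y with |ZG| = 66.6 and G on the +x side, so G = (66.6, 0.00). Z and D share the same x with |ZD| = 44.3 and D on the −y side, so D = (0.00, -44.3). The virtual corner opposite Z is at (66.6, -44.3). Since A1 is tangent to GQ there, JQ ⟂ GQ and the tangent condition forces JL to be normal to LD, with radius 5.0, so the center J sits 5.0 in from both sides at J = (61.6, -39.3). That places the tangent points at Q = (66.6, -39.3) on GQ and L = (61.6, -44.3) on LD. Then |ZQ| = |Q − Z| = 77.3.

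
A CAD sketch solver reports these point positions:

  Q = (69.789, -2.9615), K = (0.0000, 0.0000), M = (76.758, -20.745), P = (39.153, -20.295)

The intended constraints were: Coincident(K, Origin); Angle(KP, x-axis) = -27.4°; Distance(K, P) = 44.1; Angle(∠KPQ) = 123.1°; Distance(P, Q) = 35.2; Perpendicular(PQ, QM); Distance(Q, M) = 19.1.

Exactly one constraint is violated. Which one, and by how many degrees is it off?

Perpendicular(PQ, QM) — off by 8.10°.

K = (0.00, 0.00) ✓; KP at -27.40° ✓; |KP| = 44.10 ✓; ∠KPQ = 123.1° ✓; |PQ| = 35.20 ✓; ∠(PQ, QM) = 98.10° ✗; |QM| = 19.10 ✓.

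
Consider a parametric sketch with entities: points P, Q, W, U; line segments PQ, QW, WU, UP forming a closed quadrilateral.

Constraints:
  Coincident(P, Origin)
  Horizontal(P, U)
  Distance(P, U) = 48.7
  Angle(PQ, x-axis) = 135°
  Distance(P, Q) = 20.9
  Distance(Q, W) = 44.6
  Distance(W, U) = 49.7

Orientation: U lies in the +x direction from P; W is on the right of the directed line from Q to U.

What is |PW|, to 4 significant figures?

25.50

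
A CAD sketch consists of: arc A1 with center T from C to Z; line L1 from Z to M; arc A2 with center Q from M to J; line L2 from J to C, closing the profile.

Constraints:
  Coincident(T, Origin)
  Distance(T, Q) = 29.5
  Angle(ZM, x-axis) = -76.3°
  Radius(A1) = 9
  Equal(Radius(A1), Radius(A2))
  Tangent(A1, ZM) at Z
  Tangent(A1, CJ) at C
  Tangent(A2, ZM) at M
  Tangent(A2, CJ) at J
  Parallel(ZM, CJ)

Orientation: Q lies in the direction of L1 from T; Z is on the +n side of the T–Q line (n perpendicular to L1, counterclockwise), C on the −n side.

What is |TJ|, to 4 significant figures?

30.84

The slot axis is L1's direction at -76.3°, so u = (cos -76.3°, sin -76.3°) = (0.2368, -0.9715) and n = (−sin -76.3°, cos -76.3°) = (0.9715, 0.2368). T is at the origin and Q lies 29.5 along u from T, so Q = 29.5·u = (6.987, -28.66). Tangency of A1 to both parallel lines with radius 9.0 puts Z and C at T ± 9.0·n: Z = (8.744, 2.132), C = (-8.744, -2.132). Equal radii place M and J the same way about Q: M = Q + 9.0·n = (15.73, -26.53), J = Q − 9.0·n = (-1.757, -30.79). Then |TJ| = |J − T| = 30.84.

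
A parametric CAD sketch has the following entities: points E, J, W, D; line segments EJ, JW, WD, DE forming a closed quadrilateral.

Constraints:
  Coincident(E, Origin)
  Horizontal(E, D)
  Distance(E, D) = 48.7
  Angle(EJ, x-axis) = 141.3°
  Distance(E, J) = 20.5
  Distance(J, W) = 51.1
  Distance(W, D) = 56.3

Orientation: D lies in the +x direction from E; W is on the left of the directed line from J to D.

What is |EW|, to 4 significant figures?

52.78

Checks: |JW| = 51.10 ✓; |WD| = 56.30 ✓.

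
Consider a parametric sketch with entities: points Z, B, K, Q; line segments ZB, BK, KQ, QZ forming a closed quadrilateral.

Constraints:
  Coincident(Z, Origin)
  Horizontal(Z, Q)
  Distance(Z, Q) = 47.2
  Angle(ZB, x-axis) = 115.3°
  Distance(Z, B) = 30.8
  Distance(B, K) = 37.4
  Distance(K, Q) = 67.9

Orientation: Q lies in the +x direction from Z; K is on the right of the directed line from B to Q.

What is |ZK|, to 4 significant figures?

22.00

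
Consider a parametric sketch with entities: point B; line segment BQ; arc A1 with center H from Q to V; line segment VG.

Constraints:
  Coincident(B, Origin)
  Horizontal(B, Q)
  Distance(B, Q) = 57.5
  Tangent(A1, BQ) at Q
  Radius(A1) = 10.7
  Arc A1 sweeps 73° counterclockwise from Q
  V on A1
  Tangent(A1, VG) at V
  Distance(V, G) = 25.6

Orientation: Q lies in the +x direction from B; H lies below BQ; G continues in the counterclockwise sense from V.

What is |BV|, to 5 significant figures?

47.870

Tangency of A1 to BQ means the radius HQ is perpendicular to BQ, so H = Q + (0, -10.7) = (57.500, -10.700). On A1, Q sits at bearing 90° from H; a 73° counterclockwise sweep puts V at bearing 163°, so V = H + 10.7·(cos 163°, sin 163°) = (47.268, -7.5716). Then |BV| = |V − B| = 47.870.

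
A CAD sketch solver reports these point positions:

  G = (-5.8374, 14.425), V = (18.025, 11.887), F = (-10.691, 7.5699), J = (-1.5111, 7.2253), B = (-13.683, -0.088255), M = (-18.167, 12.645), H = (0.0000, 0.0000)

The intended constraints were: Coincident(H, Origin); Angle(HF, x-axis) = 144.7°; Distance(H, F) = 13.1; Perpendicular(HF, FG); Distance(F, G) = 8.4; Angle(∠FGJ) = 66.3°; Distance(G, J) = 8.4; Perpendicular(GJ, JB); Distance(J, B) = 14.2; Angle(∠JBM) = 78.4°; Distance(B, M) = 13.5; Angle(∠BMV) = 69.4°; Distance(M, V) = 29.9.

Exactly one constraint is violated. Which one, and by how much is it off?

Distance(M, V) = 29.9 — off by 6.30.

H = (0.00, 0.00) ✓; HF at 144.7° ✓; |HF| = 13.10 ✓; ∠(HF, FG) = 90.00° ✓; |FG| = 8.399 ✓; ∠FGJ = 66.30° ✓; |GJ| = 8.400 ✓; ∠(GJ, JB) = 90.00° ✓; |JB| = 14.20 ✓; ∠JBM = 78.40° ✓; |BM| = 13.50 ✓; ∠BMV = 69.40° ✓; |MV| = 36.20 ✗.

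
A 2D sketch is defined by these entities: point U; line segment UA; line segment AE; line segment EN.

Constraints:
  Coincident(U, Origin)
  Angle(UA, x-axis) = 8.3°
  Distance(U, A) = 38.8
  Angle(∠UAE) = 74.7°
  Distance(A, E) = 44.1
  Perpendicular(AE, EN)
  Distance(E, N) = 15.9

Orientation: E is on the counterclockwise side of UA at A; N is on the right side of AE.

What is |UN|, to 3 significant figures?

63.2

U is at the origin; UA runs at 8.3° with length 38.8, so A = 38.8·(cos 8.3°, sin 8.3°) = (38.4, 5.60). ∠UAE = 74.7°, so AE runs at 8.3° + (180° − 74.7°) = 114° from the x-axis; with |AE| = 44.1, E = A + 44.1·(cos 114°, sin 114°) = (20.7, 46.0). The perpendicularity gives EN at right angles to AE; with |EN| = 15.9 on the right of AE, N = E + 15.9·(0.916, 0.400) = (35.3, 52.4). Then |UN| = |N − U| = 63.2.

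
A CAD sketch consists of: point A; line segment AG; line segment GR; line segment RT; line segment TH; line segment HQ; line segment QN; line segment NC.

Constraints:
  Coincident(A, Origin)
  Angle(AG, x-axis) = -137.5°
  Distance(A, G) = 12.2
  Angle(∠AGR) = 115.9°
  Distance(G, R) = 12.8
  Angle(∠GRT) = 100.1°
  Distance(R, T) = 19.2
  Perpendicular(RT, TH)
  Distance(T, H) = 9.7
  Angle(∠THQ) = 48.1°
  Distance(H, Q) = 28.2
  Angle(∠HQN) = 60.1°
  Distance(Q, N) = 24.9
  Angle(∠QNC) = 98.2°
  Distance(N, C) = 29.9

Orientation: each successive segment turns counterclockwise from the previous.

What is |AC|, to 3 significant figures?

29.3

A is at the origin; AG runs at -137.5° with length 12.2, so G = (-8.99, -8.24). ∠AGR = 115.9° gives GR at -73.4° from the x-axis; with |GR| = 12.8, R = (-5.34, -20.5). ∠GRT = 100.1° gives RT at 6.50° from the x-axis; with |RT| = 19.2, T = (13.7, -18.3). The perpendicularity gives TH at right angles to RT, so TH runs at 96.5°; with |TH| = 9.7, H = (12.6, -8.70). ∠THQ = 48.1° gives HQ at -132° from the x-axis; with |HQ| = 28.2, Q = (-6.08, -29.8). ∠HQN = 60.1° gives QN at -11.7° from the x-axis; with |QN| = 24.9, N = (18.3, -34.8). ∠QNC = 98.2° gives NC at 70.1° from the x-axis; with |NC| = 29.9, C = (28.5, -6.72). Then |AC| = |C − A| = 29.3.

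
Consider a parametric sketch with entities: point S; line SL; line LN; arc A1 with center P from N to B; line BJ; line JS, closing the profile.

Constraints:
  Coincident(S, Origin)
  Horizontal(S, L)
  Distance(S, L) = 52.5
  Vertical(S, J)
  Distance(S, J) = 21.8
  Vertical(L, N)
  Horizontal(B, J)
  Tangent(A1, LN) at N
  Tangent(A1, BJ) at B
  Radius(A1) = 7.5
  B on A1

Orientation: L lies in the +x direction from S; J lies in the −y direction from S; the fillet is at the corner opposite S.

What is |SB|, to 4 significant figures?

50.00

S is at the origin; SL is horizontal with |SL| = 52.5 and L on the +x side, so L = (52.50, 0.000). S and J share the same x with |SJ| = 21.8 and J on the −y side, so J = (0.000, -21.80). The virtual corner opposite S is at (52.50, -21.80). Tangency of A1 to LN means the radius PN is perpendicular to LN and the tangent condition forces PB to be normal to BJ, with radius 7.5, so the center P sits 7.5 in from both sides at P = (45.00, -14.30). That places the tangent points at N = (52.50, -14.30) on LN and B = (45.00, -21.80) on BJ. Then |SB| = |B − S| = 50.00.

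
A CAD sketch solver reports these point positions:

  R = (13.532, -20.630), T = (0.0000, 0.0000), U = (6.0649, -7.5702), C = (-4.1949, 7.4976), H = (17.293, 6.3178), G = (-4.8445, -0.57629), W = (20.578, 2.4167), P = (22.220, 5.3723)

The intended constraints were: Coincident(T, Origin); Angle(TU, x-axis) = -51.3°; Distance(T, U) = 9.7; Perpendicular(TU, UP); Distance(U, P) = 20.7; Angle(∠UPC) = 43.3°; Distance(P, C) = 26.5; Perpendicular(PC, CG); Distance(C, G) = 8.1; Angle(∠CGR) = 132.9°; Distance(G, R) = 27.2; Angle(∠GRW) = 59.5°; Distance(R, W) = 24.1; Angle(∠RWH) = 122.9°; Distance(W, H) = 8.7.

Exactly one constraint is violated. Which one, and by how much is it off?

Distance(W, H) = 8.7 — off by 3.60.

T = (0.00, 0.00) ✓; TU at -51.30° ✓; |TU| = 9.700 ✓; ∠(TU, UP) = 90.00° ✓; |UP| = 20.70 ✓; ∠UPC = 43.30° ✓; |PC| = 26.50 ✓; ∠(PC, CG) = 90.00° ✓; |CG| = 8.100 ✓; ∠CGR = 132.9° ✓; |GR| = 27.20 ✓; ∠GRW = 59.50° ✓; |RW| = 24.10 ✓; ∠RWH = 122.9° ✓; |WH| = 5.100 ✗.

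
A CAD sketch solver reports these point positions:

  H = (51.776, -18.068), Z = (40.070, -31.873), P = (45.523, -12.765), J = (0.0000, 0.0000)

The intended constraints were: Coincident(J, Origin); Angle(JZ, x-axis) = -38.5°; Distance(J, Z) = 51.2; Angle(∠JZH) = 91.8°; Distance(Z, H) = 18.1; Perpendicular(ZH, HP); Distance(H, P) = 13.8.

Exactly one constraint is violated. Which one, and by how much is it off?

Distance(H, P) = 13.8 — off by 5.60.

J = (0.00, 0.00) ✓; JZ at -38.50° ✓; |JZ| = 51.20 ✓; ∠JZH = 91.80° ✓; |ZH| = 18.10 ✓; ∠(ZH, HP) = 90.00° ✓; |HP| = 8.199 ✗.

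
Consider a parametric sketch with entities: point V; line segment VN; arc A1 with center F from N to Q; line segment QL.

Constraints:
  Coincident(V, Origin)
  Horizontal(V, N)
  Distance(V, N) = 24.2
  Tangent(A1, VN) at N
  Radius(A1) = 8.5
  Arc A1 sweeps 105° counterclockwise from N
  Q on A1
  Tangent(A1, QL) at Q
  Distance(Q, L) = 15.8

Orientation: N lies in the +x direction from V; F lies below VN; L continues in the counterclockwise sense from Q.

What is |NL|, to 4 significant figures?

26.29

On A1, N sits at bearing 90° from F; a 105° counterclockwise sweep puts Q at bearing 195°, so Q = F + 8.5·(cos 195°, sin 195°) = (15.99, -10.70). Tangency of A1 to QL means the radius FQ is perpendicular to QL, so QL runs along (−sin 195°, cos 195°); with |QL| = 15.8, L = (20.08, -25.96). Then |NL| = |L − N| = 26.29.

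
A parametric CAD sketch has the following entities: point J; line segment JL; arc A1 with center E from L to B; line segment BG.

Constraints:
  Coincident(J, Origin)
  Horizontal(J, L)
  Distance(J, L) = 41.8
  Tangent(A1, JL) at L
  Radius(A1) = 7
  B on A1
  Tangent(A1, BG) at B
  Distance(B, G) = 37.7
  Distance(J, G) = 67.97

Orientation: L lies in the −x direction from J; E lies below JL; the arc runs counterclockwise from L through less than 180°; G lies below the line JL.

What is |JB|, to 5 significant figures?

49.201

Checks: |EB| = 7.000 ✓; ∠(EB, BG) = 90.00° ✓; |BG| = 37.70 ✓; |JG| = 67.97 ✓.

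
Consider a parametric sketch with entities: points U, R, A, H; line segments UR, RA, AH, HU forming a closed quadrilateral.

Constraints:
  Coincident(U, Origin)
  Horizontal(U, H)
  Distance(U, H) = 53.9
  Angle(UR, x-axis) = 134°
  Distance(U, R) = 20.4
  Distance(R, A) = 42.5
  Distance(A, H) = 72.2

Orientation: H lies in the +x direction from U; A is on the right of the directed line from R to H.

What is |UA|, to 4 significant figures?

30.58

Checks: UR at 134.0° ✓; |RA| = 42.50 ✓; |AH| = 72.20 ✓.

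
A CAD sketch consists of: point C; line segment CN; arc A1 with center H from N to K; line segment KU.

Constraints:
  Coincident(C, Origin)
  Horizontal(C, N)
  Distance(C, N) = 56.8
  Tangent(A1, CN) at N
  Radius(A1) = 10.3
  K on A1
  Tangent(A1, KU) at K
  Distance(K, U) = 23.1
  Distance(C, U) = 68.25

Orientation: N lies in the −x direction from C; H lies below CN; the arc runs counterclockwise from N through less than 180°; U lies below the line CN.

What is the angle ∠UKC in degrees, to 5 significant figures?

81.133°

Checks: |HK| = 10.30 ✓; ∠(HK, KU) = 90.00° ✓; |KU| = 23.10 ✓; |CU| = 68.25 ✓.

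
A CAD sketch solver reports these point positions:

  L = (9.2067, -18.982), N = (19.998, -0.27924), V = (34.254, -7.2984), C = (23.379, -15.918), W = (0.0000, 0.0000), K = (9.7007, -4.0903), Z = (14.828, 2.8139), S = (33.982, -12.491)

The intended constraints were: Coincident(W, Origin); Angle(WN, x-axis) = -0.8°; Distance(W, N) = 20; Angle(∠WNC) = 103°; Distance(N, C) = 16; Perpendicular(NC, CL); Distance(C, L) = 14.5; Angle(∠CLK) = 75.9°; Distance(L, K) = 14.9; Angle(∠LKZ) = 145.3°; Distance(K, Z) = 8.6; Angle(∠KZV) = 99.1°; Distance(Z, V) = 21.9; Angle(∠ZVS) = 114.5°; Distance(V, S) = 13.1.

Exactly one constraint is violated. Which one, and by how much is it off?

Distance(V, S) = 13.1 — off by 7.90.

W = (0.00, 0.00) ✓; WN at -0.8000° ✓; |WN| = 20.00 ✓; ∠WNC = 103.0° ✓; |NC| = 16.00 ✓; ∠(NC, CL) = 90.00° ✓; |CL| = 14.50 ✓; ∠CLK = 75.90° ✓; |LK| = 14.90 ✓; ∠LKZ = 145.3° ✓; |KZ| = 8.600 ✓; ∠KZV = 99.10° ✓; |ZV| = 21.90 ✓; ∠ZVS = 114.5° ✓; |VS| = 5.200 ✗.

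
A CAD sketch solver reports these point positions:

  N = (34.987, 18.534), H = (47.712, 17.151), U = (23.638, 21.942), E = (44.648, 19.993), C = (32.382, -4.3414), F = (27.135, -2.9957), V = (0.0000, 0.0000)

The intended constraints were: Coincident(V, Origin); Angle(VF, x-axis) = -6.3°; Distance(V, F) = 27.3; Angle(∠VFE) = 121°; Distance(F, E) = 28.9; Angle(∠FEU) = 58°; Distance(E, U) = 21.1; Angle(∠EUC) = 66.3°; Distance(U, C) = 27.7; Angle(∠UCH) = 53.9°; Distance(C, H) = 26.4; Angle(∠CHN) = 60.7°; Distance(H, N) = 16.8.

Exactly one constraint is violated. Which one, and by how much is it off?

Distance(H, N) = 16.8 — off by 4.00.

V = (0.00, 0.00) ✓; VF at -6.300° ✓; |VF| = 27.30 ✓; ∠VFE = 121.0° ✓; |FE| = 28.90 ✓; ∠FEU = 58.00° ✓; |EU| = 21.10 ✓; ∠EUC = 66.30° ✓; |UC| = 27.70 ✓; ∠UCH = 53.90° ✓; |CH| = 26.40 ✓; ∠CHN = 60.70° ✓; |HN| = 12.80 ✗.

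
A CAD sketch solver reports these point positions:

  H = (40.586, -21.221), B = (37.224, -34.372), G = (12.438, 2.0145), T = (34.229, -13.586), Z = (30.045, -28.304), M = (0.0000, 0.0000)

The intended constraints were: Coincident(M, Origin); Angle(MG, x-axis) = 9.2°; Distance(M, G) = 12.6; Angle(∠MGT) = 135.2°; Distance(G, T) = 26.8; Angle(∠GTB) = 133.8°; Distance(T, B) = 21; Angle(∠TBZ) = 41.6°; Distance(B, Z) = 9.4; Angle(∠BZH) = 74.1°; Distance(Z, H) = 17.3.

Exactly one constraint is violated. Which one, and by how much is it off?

Distance(Z, H) = 17.3 — off by 4.60.

M = (0.00, 0.00) ✓; MG at 9.200° ✓; |MG| = 12.60 ✓; ∠MGT = 135.2° ✓; |GT| = 26.80 ✓; ∠GTB = 133.8° ✓; |TB| = 21.00 ✓; ∠TBZ = 41.59° ✓; |BZ| = 9.400 ✓; ∠BZH = 74.10° ✓; |ZH| = 12.70 ✗.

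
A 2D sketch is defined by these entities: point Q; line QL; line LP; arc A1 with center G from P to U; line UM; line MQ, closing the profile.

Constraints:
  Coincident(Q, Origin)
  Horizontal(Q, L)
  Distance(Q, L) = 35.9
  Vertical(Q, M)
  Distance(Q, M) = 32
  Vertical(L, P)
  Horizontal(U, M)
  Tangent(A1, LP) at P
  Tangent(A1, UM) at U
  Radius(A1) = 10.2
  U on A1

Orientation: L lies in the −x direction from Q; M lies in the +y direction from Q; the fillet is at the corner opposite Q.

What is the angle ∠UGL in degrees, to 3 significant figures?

155°

Q is at the origin; QL is horizontal with |QL| = 35.9 and L on the −x side, so L = (-35.9, 0.00). QM is vertical with |QM| = 32.0 and M on the +y side, so M = (0.00, 32.0). The virtual corner opposite Q is at (-35.9, 32.0). Tangency of A1 to LP means the radius GP is perpendicular to LP and since A1 is tangent to UM there, GU ⟂ UM, with radius 10.2, so the center G sits 10.2 in from both sides at G = (-25.7, 21.8). That places the tangent points at P = (-35.9, 21.8) on LP and U = (-25.7, 32.0) on UM. Then cos ∠UGL = GU·GL / (|GU||GL|), giving 155°.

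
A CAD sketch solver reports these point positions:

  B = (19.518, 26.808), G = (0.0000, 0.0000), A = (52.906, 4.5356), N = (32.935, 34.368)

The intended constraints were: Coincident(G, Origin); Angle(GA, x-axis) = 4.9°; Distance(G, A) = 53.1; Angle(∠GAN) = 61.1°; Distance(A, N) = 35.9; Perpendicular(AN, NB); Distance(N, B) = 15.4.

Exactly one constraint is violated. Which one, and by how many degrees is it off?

Perpendicular(AN, NB) — off by 4.40°.

G = (0.00, 0.00) ✓; GA at 4.900° ✓; |GA| = 53.10 ✓; ∠GAN = 61.10° ✓; |AN| = 35.90 ✓; ∠(AN, NB) = 85.60° ✗; |NB| = 15.40 ✓.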